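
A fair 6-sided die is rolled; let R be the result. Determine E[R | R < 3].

3/2

Given R < 3, R is equally likely to be any of {1, 2}.
E[R | R < 3] = (1 + 2) / 2 = 3/2.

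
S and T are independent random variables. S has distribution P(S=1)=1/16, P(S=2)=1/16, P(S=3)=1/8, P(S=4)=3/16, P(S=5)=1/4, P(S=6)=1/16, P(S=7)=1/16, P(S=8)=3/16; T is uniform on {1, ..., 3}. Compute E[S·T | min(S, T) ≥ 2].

77/6

P(min(S, T) ≥ 2) = 5/8.
Summing ST·P(x,y) over outcomes with min(S, T) ≥ 2 gives 385/48.
E[S·T | min(S, T) ≥ 2] = (385/48) / (5/8) = 77/6.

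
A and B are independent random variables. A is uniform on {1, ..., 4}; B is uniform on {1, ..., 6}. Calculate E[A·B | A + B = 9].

Outcomes with A + B = 9: (3,6), (4,5), each with probability 1/24.
E[A·B | A + B = 9] = (18 + 20) / 2 = 19.

19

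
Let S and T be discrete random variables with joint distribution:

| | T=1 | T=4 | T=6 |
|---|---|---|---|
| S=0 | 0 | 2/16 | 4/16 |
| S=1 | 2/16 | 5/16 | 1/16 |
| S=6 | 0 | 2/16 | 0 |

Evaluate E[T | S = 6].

4

P(S = 6) = 1/8.
Σ T·P over the event = 4·(2/16) = 1/2.
E[T | S = 6] = (1/2) / (1/8) = 4.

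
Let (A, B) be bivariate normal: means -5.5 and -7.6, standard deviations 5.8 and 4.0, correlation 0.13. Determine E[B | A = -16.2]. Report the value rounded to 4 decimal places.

For a bivariate normal, E[B | A=x] = μ_B + ρ·(σ_B/σ_A)·(x − μ_A).
E[B | A=-16.2] = -7.6 + (0.13)·(4.0/5.8)·(-16.2 − (-5.5)) = -7.6 + (0.089655)·(-10.7) = -8.5593.

-8.5593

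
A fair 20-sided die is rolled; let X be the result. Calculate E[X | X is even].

Given X is even, X is equally likely to be any of {2, 4, 6, 8, 10, 12, 14, 16, 18, 20}.
E[X | X is even] = (2 + 4 + 6 + 8 + 10 + 12 + 14 + 16 + 18 + 20) / 10 = 11.

11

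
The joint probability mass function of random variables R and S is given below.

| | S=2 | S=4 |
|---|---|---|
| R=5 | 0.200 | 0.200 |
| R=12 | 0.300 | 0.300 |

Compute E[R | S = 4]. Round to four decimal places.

9.2000

P(S = 4) = 0.500.
Σ R·P over the event = 5·(0.200) + 12·(0.300) = 4.600.
E[R | S = 4] = (4.600) / (0.500) = 9.2000.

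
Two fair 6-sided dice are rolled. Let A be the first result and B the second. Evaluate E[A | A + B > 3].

122/33

P(A + B > 3) = 11/12.
Summing A·P(x,y) over outcomes with A + B > 3 gives 61/18.
E[A | A + B > 3] = (61/18) / (11/12) = 122/33.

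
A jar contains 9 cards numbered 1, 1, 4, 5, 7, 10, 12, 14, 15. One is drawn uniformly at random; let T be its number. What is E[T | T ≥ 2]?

67/7

P(T ≥ 2) = 7/9.
Σ over the event: 4·1/9 + 5·1/9 + 7·1/9 + 10·1/9 + 12·1/9 + 14·1/9 + 15·1/9 = 67/9.
E[T | T ≥ 2] = (67/9) / (7/9) = 67/7.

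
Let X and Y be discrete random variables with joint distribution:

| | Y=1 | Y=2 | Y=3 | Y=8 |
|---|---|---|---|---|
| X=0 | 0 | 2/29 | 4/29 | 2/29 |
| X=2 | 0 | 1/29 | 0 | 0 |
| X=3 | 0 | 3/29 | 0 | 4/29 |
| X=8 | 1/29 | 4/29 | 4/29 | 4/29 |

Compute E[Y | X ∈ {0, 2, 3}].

P(X ∈ {0, 2, 3}) = 16/29.
Σ Y·P over the event = 2·(2/29) + 3·(4/29) + 8·(2/29) + 2·(1/29) + 2·(3/29) + 8·(4/29) = 72/29.
E[Y | X ∈ {0, 2, 3}] = (72/29) / (16/29) = 9/2.

9/2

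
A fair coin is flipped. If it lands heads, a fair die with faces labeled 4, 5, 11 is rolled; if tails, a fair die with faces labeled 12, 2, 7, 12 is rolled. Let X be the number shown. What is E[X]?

179/24

E[X | heads] = (4+5+11)/3 = 20/3.
E[X | tails] = (12+2+7+12)/4 = 33/4.
By the law of total expectation,
E[X] = (1/2)·(20/3) + (1/2)·(33/4) = 179/24.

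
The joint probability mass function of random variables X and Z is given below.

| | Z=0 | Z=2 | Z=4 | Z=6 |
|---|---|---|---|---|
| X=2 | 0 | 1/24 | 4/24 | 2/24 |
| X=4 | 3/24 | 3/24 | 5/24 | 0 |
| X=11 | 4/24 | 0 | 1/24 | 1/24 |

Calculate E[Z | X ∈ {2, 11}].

P(X ∈ {2, 11}) = 13/24.
Σ Z·P over the event = 2·(1/24) + 4·(4/24) + 6·(2/24) + 0·(4/24) + 4·(1/24) + 6·(1/24) = 5/3.
E[Z | X ∈ {2, 11}] = (5/3) / (13/24) = 40/13.

40/13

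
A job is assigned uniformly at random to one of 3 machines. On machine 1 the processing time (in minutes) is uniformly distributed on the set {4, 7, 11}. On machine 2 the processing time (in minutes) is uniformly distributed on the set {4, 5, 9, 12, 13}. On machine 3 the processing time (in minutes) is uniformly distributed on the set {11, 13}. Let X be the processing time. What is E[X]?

419/45

E[X | machine 1] = (4+7+11)/3 = 22/3.
E[X | machine 2] = (4+5+9+12+13)/5 = 43/5.
E[X | machine 3] = (11+13)/2 = 12.
By the law of total expectation,
E[X] = (1/3)·(22/3) + (1/3)·(43/5) + (1/3)·(12) = 419/45.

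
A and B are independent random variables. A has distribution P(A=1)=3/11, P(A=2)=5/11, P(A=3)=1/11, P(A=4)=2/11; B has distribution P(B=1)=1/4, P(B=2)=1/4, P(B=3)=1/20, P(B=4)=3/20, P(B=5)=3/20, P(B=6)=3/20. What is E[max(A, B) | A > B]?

56/19

P(A > B) = 57/220.
Summing max(A,B)·P(x,y) over outcomes with A > B gives 42/55.
E[max(A, B) | A > B] = (42/55) / (57/220) = 56/19.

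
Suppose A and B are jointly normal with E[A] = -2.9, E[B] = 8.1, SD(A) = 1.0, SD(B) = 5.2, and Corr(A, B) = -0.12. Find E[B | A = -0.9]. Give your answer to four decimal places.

For a bivariate normal, E[B | A=x] = μ_B + ρ·(σ_B/σ_A)·(x − μ_A).
E[B | A=-0.9] = 8.1 + (-0.12)·(5.2/1.0)·(-0.9 − (-2.9)) = 8.1 + (-0.624)·(2) = 6.8520.

6.8520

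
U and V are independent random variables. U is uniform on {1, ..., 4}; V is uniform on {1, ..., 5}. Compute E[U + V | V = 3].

11/2

Outcomes with V = 3: (1,3), (2,3), (3,3), (4,3), each with probability 1/20.
E[U + V | V = 3] = (4 + 5 + 6 + 7) / 4 = 11/2.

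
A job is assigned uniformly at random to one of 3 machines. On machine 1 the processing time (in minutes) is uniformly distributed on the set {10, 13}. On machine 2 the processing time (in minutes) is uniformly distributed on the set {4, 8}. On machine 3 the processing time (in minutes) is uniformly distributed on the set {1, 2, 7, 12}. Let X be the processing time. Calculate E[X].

E[X | machine 1] = (10+13)/2 = 23/2.
E[X | machine 2] = (4+8)/2 = 6.
E[X | machine 3] = (1+2+7+12)/4 = 11/2.
E[X] = (1/3)·(23/2) + (1/3)·(6) + (1/3)·(11/2) = 23/3.

23/3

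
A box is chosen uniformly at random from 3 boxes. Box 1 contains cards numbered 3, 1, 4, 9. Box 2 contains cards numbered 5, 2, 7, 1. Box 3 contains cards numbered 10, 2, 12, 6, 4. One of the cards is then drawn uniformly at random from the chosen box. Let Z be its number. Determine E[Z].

74/15

E[Z | box 1] = (3+1+4+9)/4 = 17/4.
E[Z | box 2] = (5+2+7+1)/4 = 15/4.
E[Z | box 3] = (10+2+12+6+4)/5 = 34/5.
By the law of total expectation,
E[Z] = (1/3)·(17/4) + (1/3)·(15/4) + (1/3)·(34/5) = 74/15.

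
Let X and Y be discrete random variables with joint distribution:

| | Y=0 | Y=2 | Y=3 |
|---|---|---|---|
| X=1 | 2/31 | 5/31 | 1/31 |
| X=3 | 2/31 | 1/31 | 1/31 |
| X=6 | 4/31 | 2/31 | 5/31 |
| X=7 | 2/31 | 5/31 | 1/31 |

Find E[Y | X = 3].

5/4

P(X = 3) = 4/31.
Σ Y·P over the event = 0·(2/31) + 2·(1/31) + 3·(1/31) = 5/31.
E[Y | X = 3] = (5/31) / (4/31) = 5/4.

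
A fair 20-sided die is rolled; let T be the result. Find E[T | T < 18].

P(T < 18) = 17/20.
E[T | T < 18] = (153/20) / (17/20) = 9.

9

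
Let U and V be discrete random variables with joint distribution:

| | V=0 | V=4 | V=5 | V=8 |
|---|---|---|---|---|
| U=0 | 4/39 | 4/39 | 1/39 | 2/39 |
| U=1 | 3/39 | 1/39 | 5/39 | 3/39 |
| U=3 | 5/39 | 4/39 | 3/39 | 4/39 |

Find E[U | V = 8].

P(V = 8) = 3/13.
Σ U·P over the event = 0·(2/39) + 1·(3/39) + 3·(4/39) = 5/13.
E[U | V = 8] = (5/13) / (3/13) = 5/3.

5/3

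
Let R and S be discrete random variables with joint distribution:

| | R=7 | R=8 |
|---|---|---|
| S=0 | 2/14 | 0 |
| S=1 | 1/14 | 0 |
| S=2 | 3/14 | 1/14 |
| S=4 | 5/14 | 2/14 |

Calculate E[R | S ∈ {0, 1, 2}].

50/7

P(S ∈ {0, 1, 2}) = 1/2.
Σ R·P over the event = 7·(2/14) + 7·(1/14) + 7·(3/14) + 8·(1/14) = 25/7.
E[R | S ∈ {0, 1, 2}] = (25/7) / (1/2) = 50/7.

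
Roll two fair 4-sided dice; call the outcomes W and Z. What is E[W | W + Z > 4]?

3

Outcomes with W + Z > 4: (1,4), (2,3), (2,4), (3,2), (3,3), (3,4), (4,1), (4,2), (4,3), (4,4), each with probability 1/16.
E[W | W + Z > 4] = (1 + 2 + 2 + 3 + 3 + 3 + 4 + 4 + 4 + 4) / 10 = 3.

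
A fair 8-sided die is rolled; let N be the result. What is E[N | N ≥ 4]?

6

Given N ≥ 4, N is equally likely to be any of {4, 5, 6, 7, 8}.
E[N | N ≥ 4] = (4 + 5 + 6 + 7 + 8) / 5 = 6.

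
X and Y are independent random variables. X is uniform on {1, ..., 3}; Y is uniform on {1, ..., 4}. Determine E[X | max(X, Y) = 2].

5/3

Outcomes with max(X, Y) = 2: (1,2), (2,1), (2,2), each with probability 1/12.
E[X | max(X, Y) = 2] = (1 + 2 + 2) / 3 = 5/3.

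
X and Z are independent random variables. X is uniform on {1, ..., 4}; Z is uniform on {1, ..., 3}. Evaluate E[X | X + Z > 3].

Outcomes with X + Z > 3: (1,3), (2,2), (2,3), (3,1), (3,2), (3,3), (4,1), (4,2), (4,3), each with probability 1/12.
E[X | X + Z > 3] = (1 + 2 + 2 + 3 + 3 + 3 + 4 + 4 + 4) / 9 = 26/9.

26/9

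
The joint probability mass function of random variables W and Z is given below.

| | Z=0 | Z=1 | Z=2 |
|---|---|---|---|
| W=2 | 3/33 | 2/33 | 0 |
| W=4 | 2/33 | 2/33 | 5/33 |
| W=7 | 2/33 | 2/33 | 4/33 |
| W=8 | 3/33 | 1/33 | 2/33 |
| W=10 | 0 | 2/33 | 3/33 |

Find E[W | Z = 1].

6

P(Z = 1) = 3/11.
Σ W·P over the event = 2·(2/33) + 4·(2/33) + 7·(2/33) + 8·(1/33) + 10·(2/33) = 18/11.
E[W | Z = 1] = (18/11) / (3/11) = 6.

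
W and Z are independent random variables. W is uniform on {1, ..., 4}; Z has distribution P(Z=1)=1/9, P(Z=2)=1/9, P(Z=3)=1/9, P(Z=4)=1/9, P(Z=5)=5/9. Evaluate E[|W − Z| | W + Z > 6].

P(W + Z > 6) = 1/2.
Summing |W−Z|·P(x,y) over outcomes with W + Z > 6 gives 8/9.
E[|W − Z| | W + Z > 6] = (8/9) / (1/2) = 16/9.

16/9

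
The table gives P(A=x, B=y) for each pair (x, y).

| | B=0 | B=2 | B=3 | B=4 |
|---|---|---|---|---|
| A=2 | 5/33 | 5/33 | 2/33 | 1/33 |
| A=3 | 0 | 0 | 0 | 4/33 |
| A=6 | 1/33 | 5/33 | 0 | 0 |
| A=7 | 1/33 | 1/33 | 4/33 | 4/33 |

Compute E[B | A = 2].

20/13

P(A = 2) = 13/33.
Σ B·P over the event = 0·(5/33) + 2·(5/33) + 3·(2/33) + 4·(1/33) = 20/33.
E[B | A = 2] = (20/33) / (13/33) = 20/13.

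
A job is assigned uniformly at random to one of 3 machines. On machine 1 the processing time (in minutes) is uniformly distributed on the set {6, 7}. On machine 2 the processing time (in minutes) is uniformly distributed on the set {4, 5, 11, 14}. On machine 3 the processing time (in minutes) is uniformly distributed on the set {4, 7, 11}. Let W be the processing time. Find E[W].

E[W | machine 1] = (6+7)/2 = 13/2.
E[W | machine 2] = (4+5+11+14)/4 = 17/2.
E[W | machine 3] = (4+7+11)/3 = 22/3.
E[W] = (1/3)·(13/2) + (1/3)·(17/2) + (1/3)·(22/3) = 67/9.

67/9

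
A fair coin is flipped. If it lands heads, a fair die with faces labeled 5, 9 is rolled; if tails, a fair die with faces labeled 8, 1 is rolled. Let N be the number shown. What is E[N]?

E[N | heads] = (5+9)/2 = 7.
E[N | tails] = (8+1)/2 = 9/2.
By the law of total expectation,
E[N] = (1/2)·(7) + (1/2)·(9/2) = 23/4.

23/4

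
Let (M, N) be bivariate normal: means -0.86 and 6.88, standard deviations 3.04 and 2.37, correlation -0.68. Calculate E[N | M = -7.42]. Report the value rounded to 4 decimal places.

10.3577

For a bivariate normal, E[N | M=x] = μ_N + ρ·(σ_N/σ_M)·(x − μ_M).
E[N | M=-7.42] = 6.88 + (-0.68)·(2.37/3.04)·(-7.42 − (-0.86)) = 6.88 + (-0.53013)·(-6.56) = 10.3577.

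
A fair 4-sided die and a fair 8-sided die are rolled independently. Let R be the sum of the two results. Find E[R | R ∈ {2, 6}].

26/5

P(R ∈ {2, 6}) = 5/32.
Σ over the event: 2·1/32 + 6·1/8 = 13/16.
E[R | R ∈ {2, 6}] = (13/16) / (5/32) = 26/5.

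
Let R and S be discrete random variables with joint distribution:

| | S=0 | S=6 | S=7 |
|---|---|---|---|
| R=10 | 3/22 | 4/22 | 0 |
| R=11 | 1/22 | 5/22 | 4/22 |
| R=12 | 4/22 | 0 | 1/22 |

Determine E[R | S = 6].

P(S = 6) = 9/22.
Σ R·P over the event = 10·(4/22) + 11·(5/22) = 95/22.
E[R | S = 6] = (95/22) / (9/22) = 95/9.

95/9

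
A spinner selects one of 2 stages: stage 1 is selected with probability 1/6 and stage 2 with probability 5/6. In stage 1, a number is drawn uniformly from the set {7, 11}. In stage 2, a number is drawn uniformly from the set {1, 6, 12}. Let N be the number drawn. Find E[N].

E[N | stage 1] = (7+11)/2 = 9.
E[N | stage 2] = (1+6+12)/3 = 19/3.
E[N] = (1/6)·(9) + (5/6)·(19/3) = 61/9.

61/9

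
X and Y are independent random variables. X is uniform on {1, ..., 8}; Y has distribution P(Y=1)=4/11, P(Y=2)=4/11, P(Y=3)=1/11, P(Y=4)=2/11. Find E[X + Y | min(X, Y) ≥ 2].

54/7

P(min(X, Y) ≥ 2) = 49/88.
Summing (X+Y)·P(x,y) over outcomes with min(X, Y) ≥ 2 gives 189/44.
E[X + Y | min(X, Y) ≥ 2] = (189/44) / (49/88) = 54/7.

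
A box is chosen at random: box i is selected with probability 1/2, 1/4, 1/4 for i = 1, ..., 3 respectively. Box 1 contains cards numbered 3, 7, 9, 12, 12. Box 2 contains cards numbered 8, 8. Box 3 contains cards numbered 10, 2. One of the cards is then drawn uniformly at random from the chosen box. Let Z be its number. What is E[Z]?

E[Z | box 1] = (3+7+9+12+12)/5 = 43/5.
E[Z | box 2] = (8+8)/2 = 8.
E[Z | box 3] = (10+2)/2 = 6.
By the law of total expectation,
E[Z] = (1/2)·(43/5) + (1/4)·(8) + (1/4)·(6) = 39/5.

39/5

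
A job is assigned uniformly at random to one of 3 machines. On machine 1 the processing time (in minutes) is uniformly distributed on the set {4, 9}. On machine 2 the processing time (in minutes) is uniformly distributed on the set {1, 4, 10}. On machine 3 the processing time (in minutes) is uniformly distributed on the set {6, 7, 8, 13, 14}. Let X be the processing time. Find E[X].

211/30

E[X | machine 1] = (4+9)/2 = 13/2.
E[X | machine 2] = (1+4+10)/3 = 5.
E[X | machine 3] = (6+7+8+13+14)/5 = 48/5.
By the law of total expectation,
E[X] = (1/3)·(13/2) + (1/3)·(5) + (1/3)·(48/5) = 211/30.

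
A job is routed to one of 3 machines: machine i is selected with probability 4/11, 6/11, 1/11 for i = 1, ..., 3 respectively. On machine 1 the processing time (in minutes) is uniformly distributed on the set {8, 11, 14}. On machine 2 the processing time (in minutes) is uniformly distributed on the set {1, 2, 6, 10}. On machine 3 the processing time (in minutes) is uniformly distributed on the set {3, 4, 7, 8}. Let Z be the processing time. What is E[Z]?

78/11

E[Z | machine 1] = (8+11+14)/3 = 11.
E[Z | machine 2] = (1+2+6+10)/4 = 19/4.
E[Z | machine 3] = (3+4+7+8)/4 = 11/2.
By the law of total expectation,
E[Z] = (4/11)·(11) + (6/11)·(19/4) + (1/11)·(11/2) = 78/11.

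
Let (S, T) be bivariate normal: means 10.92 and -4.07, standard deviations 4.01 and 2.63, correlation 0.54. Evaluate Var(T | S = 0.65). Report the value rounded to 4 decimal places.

Var(T | S=x) = (1 − ρ²)·σ_T².
Var(T | S=0.65) = (2.63)²·(1 − (0.54)²) = 6.9169·0.7084 = 4.8999.

4.8999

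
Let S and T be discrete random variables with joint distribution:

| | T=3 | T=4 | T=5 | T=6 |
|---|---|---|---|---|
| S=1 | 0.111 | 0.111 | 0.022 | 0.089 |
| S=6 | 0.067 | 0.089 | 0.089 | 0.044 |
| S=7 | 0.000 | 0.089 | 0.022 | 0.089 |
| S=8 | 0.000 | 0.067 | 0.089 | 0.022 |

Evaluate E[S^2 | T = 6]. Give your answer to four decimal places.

P(T = 6) = 0.244.
Σ S^2·P over the event = 1·(0.089) + 36·(0.044) + 49·(0.089) + 64·(0.022) = 7.442.
E[S^2 | T = 6] = (7.442) / (0.244) = 30.5000.

30.5000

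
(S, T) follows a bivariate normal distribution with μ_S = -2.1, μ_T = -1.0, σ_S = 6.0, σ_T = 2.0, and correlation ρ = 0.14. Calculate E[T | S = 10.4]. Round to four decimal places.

-0.4167

E[T | S=x] = μ_T + ρ(σ_T/σ_S)(x − μ_S) for jointly normal variables.
E[T | S=10.4] = -1.0 + (0.14)·(2.0/6.0)·(10.4 − (-2.1)) = -1.0 + (0.046667)·(12.5) = -0.4167.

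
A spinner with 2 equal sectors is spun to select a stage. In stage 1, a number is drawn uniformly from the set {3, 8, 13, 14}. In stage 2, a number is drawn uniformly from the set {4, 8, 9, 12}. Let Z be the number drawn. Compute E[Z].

71/8

E[Z | stage 1] = (3+8+13+14)/4 = 19/2.
E[Z | stage 2] = (4+8+9+12)/4 = 33/4.
By the law of total expectation,
E[Z] = (1/2)·(19/2) + (1/2)·(33/4) = 71/8.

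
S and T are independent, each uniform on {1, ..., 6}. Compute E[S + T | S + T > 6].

26/3

P(S + T > 6) = 7/12.
Summing (S+T)·P(x,y) over outcomes with S + T > 6 gives 91/18.
E[S + T | S + T > 6] = (91/18) / (7/12) = 26/3.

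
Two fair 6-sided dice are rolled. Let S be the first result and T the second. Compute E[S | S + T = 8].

4

Outcomes with S + T = 8: (2,6), (3,5), (4,4), (5,3), (6,2), each with probability 1/36.
E[S | S + T = 8] = (2 + 3 + 4 + 5 + 6) / 5 = 4.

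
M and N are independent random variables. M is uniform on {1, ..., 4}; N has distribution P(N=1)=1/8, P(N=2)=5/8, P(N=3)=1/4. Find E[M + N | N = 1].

P(N = 1) = 1/8.
Summing (M+N)·P(x,y) over outcomes with N = 1 gives 7/16.
E[M + N | N = 1] = (7/16) / (1/8) = 7/2.

7/2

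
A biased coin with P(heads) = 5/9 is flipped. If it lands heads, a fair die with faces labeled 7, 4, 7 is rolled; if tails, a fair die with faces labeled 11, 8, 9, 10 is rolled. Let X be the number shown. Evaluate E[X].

E[X | heads] = (7+4+7)/3 = 6.
E[X | tails] = (11+8+9+10)/4 = 19/2.
E[X] = (5/9)·(6) + (4/9)·(19/2) = 68/9.

68/9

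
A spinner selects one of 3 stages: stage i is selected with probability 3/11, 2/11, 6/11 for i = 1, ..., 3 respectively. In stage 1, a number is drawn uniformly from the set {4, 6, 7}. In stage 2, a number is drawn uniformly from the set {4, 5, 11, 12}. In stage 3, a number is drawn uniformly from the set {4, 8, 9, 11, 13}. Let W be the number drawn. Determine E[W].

E[W | stage 1] = (4+6+7)/3 = 17/3.
E[W | stage 2] = (4+5+11+12)/4 = 8.
E[W | stage 3] = (4+8+9+11+13)/5 = 9.
E[W] = (3/11)·(17/3) + (2/11)·(8) + (6/11)·(9) = 87/11.

87/11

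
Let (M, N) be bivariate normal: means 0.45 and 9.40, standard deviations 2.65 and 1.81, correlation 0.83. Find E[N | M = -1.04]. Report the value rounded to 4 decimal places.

8.5553

The regression of N on M has slope ρ·σ_N/σ_M and passes through (μ_M, μ_N).
E[N | M=-1.04] = 9.40 + (0.83)·(1.81/2.65)·(-1.04 − (0.45)) = 9.40 + (0.56691)·(-1.49) = 8.5553.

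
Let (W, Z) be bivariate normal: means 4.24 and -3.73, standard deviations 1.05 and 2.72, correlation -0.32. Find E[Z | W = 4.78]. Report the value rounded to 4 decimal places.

-4.1776

E[Z | W=x] = μ_Z + ρ(σ_Z/σ_W)(x − μ_W) for jointly normal variables.
E[Z | W=4.78] = -3.73 + (-0.32)·(2.72/1.05)·(4.78 − (4.24)) = -3.73 + (-0.82895)·(0.54) = -4.1776.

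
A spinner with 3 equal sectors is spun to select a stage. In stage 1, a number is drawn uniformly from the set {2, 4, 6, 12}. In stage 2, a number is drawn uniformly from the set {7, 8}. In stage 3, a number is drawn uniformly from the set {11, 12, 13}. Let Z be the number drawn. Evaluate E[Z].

17/2

E[Z | stage 1] = (2+4+6+12)/4 = 6.
E[Z | stage 2] = (7+8)/2 = 15/2.
E[Z | stage 3] = (11+12+13)/3 = 12.
By the law of total expectation,
E[Z] = (1/3)·(6) + (1/3)·(15/2) + (1/3)·(12) = 17/2.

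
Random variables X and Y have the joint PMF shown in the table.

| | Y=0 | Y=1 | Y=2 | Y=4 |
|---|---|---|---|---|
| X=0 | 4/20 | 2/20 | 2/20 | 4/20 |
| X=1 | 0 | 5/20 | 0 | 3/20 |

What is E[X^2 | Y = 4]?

3/7

P(Y = 4) = 7/20.
Summing X^2·P(X=x,Y=y) over the conditioning event gives 3/20.
E[X^2 | Y = 4] = (3/20) / (7/20) = 3/7.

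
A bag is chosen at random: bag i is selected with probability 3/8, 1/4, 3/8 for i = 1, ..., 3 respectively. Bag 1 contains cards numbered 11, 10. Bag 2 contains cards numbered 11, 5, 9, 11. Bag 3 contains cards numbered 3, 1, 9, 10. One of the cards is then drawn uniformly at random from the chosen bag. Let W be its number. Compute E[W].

267/32

E[W | bag 1] = (11+10)/2 = 21/2.
E[W | bag 2] = (11+5+9+11)/4 = 9.
E[W | bag 3] = (3+1+9+10)/4 = 23/4.
By the law of total expectation,
E[W] = (3/8)·(21/2) + (1/4)·(9) + (3/8)·(23/4) = 267/32.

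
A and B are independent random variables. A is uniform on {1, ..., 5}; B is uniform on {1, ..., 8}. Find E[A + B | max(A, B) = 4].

44/7

Outcomes with max(A, B) = 4: (1,4), (2,4), (3,4), (4,1), (4,2), (4,3), (4,4), each with probability 1/40.
E[A + B | max(A, B) = 4] = (5 + 6 + 7 + 5 + 6 + 7 + 8) / 7 = 44/7.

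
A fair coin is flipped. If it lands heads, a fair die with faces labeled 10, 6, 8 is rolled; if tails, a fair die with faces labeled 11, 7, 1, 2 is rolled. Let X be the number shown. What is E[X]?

E[X | heads] = (10+6+8)/3 = 8.
E[X | tails] = (11+7+1+2)/4 = 21/4.
By the law of total expectation,
E[X] = (1/2)·(8) + (1/2)·(21/4) = 53/8.

53/8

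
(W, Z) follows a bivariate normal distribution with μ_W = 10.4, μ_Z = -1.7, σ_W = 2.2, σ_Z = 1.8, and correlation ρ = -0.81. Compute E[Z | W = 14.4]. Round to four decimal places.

-4.3509

The regression of Z on W has slope ρ·σ_Z/σ_W and passes through (μ_W, μ_Z).
E[Z | W=14.4] = -1.7 + (-0.81)·(1.8/2.2)·(14.4 − (10.4)) = -1.7 + (-0.66273)·(4) = -4.3509.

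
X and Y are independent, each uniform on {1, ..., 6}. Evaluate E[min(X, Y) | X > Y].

P(X > Y) = 5/12.
Summing min(X,Y)·P(x,y) over outcomes with X > Y gives 35/36.
E[min(X, Y) | X > Y] = (35/36) / (5/12) = 7/3.

7/3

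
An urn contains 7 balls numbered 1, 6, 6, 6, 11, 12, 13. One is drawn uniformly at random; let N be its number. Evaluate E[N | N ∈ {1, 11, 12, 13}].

P(N ∈ {1, 11, 12, 13}) = 4/7.
Σ over the event: 1·1/7 + 11·1/7 + 12·1/7 + 13·1/7 = 37/7.
E[N | N ∈ {1, 11, 12, 13}] = (37/7) / (4/7) = 37/4.

37/4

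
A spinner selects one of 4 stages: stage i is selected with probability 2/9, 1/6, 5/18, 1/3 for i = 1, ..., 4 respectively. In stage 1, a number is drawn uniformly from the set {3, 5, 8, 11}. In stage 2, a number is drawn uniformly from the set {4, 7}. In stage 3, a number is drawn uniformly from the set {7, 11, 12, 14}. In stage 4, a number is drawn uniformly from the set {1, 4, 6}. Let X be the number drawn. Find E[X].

E[X | stage 1] = (3+5+8+11)/4 = 27/4.
E[X | stage 2] = (4+7)/2 = 11/2.
E[X | stage 3] = (7+11+12+14)/4 = 11.
E[X | stage 4] = (1+4+6)/3 = 11/3.
E[X] = (2/9)·(27/4) + (1/6)·(11/2) + (5/18)·(11) + (1/3)·(11/3) = 241/36.

241/36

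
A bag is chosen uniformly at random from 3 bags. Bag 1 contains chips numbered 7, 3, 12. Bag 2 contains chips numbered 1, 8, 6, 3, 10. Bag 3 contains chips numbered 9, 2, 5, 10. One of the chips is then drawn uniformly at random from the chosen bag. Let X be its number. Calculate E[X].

583/90

E[X | bag 1] = (7+3+12)/3 = 22/3.
E[X | bag 2] = (1+8+6+3+10)/5 = 28/5.
E[X | bag 3] = (9+2+5+10)/4 = 13/2.
By the law of total expectation,
E[X] = (1/3)·(22/3) + (1/3)·(28/5) + (1/3)·(13/2) = 583/90.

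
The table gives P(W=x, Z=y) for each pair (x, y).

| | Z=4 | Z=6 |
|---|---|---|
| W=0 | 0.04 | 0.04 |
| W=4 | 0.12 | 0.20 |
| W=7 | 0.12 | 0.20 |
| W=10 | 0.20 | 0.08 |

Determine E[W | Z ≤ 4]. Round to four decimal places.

6.9167

P(Z ≤ 4) = 0.48.
Σ W·P over the event = 0·(0.04) + 4·(0.12) + 7·(0.12) + 10·(0.20) = 3.32.
E[W | Z ≤ 4] = (3.32) / (0.48) = 6.9167.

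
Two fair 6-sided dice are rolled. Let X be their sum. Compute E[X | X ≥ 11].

P(X ≥ 11) = 1/12.
Σ over the event: 11·1/18 + 12·1/36 = 17/18.
E[X | X ≥ 11] = (17/18) / (1/12) = 34/3.

34/3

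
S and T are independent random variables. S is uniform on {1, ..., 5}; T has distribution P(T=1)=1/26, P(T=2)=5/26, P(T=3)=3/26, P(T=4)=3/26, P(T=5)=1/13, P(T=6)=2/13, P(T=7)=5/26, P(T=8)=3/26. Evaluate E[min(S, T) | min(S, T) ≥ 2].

P(min(S, T) ≥ 2) = 10/13.
Summing min(S,T)·P(x,y) over outcomes with min(S, T) ≥ 2 gives 154/65.
E[min(S, T) | min(S, T) ≥ 2] = (154/65) / (10/13) = 77/25.

77/25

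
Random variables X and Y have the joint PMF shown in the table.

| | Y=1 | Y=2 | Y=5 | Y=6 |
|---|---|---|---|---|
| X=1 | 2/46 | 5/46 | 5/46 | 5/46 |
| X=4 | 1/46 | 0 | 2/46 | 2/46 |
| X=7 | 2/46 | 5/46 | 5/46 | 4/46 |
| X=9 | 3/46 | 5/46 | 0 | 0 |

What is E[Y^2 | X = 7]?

291/16

P(X = 7) = 8/23.
Σ Y^2·P over the event = 1·(2/46) + 4·(5/46) + 25·(5/46) + 36·(4/46) = 291/46.
E[Y^2 | X = 7] = (291/46) / (8/23) = 291/16.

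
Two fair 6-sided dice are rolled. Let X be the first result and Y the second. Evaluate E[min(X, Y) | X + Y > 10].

16/3

Outcomes with X + Y > 10: (5,6), (6,5), (6,6), each with probability 1/36.
E[min(X, Y) | X + Y > 10] = (5 + 5 + 6) / 3 = 16/3.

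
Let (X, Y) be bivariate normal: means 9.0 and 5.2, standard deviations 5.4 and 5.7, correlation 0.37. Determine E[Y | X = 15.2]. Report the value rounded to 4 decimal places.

The regression of Y on X has slope ρ·σ_Y/σ_X and passes through (μ_X, μ_Y).
E[Y | X=15.2] = 5.2 + (0.37)·(5.7/5.4)·(15.2 − (9.0)) = 5.2 + (0.390556)·(6.2) = 7.6214.

7.6214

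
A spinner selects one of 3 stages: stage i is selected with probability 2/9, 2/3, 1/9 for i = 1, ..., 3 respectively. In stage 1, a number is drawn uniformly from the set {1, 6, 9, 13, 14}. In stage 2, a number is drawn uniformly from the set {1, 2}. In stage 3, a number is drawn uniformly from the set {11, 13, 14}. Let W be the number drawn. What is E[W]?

E[W | stage 1] = (1+6+9+13+14)/5 = 43/5.
E[W | stage 2] = (1+2)/2 = 3/2.
E[W | stage 3] = (11+13+14)/3 = 38/3.
E[W] = (2/9)·(43/5) + (2/3)·(3/2) + (1/9)·(38/3) = 583/135.

583/135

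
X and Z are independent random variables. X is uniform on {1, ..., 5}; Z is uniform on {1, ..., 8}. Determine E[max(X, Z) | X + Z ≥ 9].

101/15

P(X + Z ≥ 9) = 3/8.
Summing max(X,Z)·P(x,y) over outcomes with X + Z ≥ 9 gives 101/40.
E[max(X, Z) | X + Z ≥ 9] = (101/40) / (3/8) = 101/15.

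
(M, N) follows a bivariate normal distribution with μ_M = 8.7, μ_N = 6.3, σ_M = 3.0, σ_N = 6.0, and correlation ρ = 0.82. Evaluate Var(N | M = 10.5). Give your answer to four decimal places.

11.7936

For a bivariate normal, Var(N | M=x) = σ_N²(1 − ρ²).
Var(N | M=10.5) = (6.0)²·(1 − (0.82)²) = 36·0.3276 = 11.7936.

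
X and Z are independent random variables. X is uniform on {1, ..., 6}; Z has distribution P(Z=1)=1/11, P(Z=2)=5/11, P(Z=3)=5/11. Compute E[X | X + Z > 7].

P(X + Z > 7) = 5/22.
Summing X·P(x,y) over outcomes with X + Z > 7 gives 85/66.
E[X | X + Z > 7] = (85/66) / (5/22) = 17/3.

17/3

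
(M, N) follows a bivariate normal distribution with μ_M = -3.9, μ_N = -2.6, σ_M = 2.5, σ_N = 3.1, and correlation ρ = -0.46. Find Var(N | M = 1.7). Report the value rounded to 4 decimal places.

The conditional variance in a bivariate normal is σ_N²(1 − ρ²), independent of x.
Var(N | M=1.7) = (3.1)²·(1 − (-0.46)²) = 9.61·0.7884 = 7.5765.

7.5765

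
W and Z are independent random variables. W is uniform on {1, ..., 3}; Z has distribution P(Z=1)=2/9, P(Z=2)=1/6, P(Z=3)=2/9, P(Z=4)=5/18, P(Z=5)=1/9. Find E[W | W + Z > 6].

P(W + Z > 6) = 1/6.
Summing W·P(x,y) over outcomes with W + Z > 6 gives 25/54.
E[W | W + Z > 6] = (25/54) / (1/6) = 25/9.

25/9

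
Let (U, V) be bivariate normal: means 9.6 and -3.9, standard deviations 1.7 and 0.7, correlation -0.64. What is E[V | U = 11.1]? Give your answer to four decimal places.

For a bivariate normal, E[V | U=x] = μ_V + ρ·(σ_V/σ_U)·(x − μ_U).
E[V | U=11.1] = -3.9 + (-0.64)·(0.7/1.7)·(11.1 − (9.6)) = -3.9 + (-0.26353)·(1.5) = -4.2953.

-4.2953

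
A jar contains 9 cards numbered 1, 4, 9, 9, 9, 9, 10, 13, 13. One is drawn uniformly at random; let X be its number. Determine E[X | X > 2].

19/2

P(X > 2) = 8/9.
Σ over the event: 4·1/9 + 9·4/9 + 10·1/9 + 13·2/9 = 76/9.
E[X | X > 2] = (76/9) / (8/9) = 19/2.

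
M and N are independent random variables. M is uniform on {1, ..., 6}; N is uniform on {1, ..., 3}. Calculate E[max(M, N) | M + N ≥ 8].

P(M + N ≥ 8) = 1/6.
Summing max(M,N)·P(x,y) over outcomes with M + N ≥ 8 gives 17/18.
E[max(M, N) | M + N ≥ 8] = (17/18) / (1/6) = 17/3.

17/3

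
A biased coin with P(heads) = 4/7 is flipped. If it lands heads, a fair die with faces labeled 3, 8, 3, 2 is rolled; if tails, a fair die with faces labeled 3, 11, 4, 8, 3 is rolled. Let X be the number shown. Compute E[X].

167/35

E[X | heads] = (3+8+3+2)/4 = 4.
E[X | tails] = (3+11+4+8+3)/5 = 29/5.
By the law of total expectation,
E[X] = (4/7)·(4) + (3/7)·(29/5) = 167/35.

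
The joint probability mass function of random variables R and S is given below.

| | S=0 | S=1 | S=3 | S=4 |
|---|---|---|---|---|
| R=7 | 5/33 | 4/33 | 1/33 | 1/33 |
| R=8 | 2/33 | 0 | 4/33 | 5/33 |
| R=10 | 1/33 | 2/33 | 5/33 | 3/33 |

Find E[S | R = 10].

P(R = 10) = 1/3.
Summing S·P(R=x,S=y) over the conditioning event gives 29/33.
E[S | R = 10] = (29/33) / (1/3) = 29/11.

29/11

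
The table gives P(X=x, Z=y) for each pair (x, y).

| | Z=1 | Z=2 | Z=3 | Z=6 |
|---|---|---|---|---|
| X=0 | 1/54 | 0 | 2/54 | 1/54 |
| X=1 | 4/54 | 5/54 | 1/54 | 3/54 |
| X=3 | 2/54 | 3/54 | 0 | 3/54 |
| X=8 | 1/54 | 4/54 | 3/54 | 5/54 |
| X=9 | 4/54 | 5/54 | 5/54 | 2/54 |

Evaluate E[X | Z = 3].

P(Z = 3) = 11/54.
Σ X·P over the event = 0·(2/54) + 1·(1/54) + 8·(3/54) + 9·(5/54) = 35/27.
E[X | Z = 3] = (35/27) / (11/54) = 70/11.

70/11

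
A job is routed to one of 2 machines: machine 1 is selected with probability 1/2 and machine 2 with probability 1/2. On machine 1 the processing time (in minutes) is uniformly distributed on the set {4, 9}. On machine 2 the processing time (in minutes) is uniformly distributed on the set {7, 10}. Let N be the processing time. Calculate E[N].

E[N | machine 1] = (4+9)/2 = 13/2.
E[N | machine 2] = (7+10)/2 = 17/2.
By the law of total expectation,
E[N] = (1/2)·(13/2) + (1/2)·(17/2) = 15/2.

15/2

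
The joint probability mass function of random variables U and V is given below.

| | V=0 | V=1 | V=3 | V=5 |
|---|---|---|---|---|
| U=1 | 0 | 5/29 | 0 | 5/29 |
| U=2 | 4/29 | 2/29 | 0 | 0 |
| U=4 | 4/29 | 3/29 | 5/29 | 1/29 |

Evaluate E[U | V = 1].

21/10

P(V = 1) = 10/29.
Σ U·P over the event = 1·(5/29) + 2·(2/29) + 4·(3/29) = 21/29.
E[U | V = 1] = (21/29) / (10/29) = 21/10.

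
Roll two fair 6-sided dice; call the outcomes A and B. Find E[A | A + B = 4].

Outcomes with A + B = 4: (1,3), (2,2), (3,1), each with probability 1/36.
E[A | A + B = 4] = (1 + 2 + 3) / 3 = 2.

2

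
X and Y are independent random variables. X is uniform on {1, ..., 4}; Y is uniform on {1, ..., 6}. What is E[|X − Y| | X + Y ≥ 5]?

P(X + Y ≥ 5) = 3/4.
Summing |X−Y|·P(x,y) over outcomes with X + Y ≥ 5 gives 19/12.
E[|X − Y| | X + Y ≥ 5] = (19/12) / (3/4) = 19/9.

19/9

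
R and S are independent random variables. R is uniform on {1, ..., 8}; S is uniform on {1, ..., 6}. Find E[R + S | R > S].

P(R > S) = 9/16.
Summing (R+S)·P(x,y) over outcomes with R > S gives 79/16.
E[R + S | R > S] = (79/16) / (9/16) = 79/9.

79/9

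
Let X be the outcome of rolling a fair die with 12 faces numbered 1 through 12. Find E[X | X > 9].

Given X > 9, X is equally likely to be any of {10, 11, 12}.
E[X | X > 9] = (10 + 11 + 12) / 3 = 11.

11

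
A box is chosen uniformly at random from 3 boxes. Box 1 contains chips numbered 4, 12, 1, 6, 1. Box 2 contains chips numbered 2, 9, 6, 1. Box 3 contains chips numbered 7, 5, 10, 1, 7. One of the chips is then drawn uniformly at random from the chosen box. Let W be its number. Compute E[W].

E[W | box 1] = (4+12+1+6+1)/5 = 24/5.
E[W | box 2] = (2+9+6+1)/4 = 9/2.
E[W | box 3] = (7+5+10+1+7)/5 = 6.
By the law of total expectation,
E[W] = (1/3)·(24/5) + (1/3)·(9/2) + (1/3)·(6) = 51/10.

51/10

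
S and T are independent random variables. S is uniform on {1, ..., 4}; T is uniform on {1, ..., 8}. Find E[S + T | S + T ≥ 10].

32/3

Outcomes with S + T ≥ 10: (2,8), (3,7), (3,8), (4,6), (4,7), (4,8), each with probability 1/32.
E[S + T | S + T ≥ 10] = (10 + 10 + 11 + 10 + 11 + 12) / 6 = 32/3.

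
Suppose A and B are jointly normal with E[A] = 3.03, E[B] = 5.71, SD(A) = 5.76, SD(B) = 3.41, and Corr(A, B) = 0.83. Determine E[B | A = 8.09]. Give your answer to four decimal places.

E[B | A=x] = μ_B + ρ(σ_B/σ_A)(x − μ_A) for jointly normal variables.
E[B | A=8.09] = 5.71 + (0.83)·(3.41/5.76)·(8.09 − (3.03)) = 5.71 + (0.49137)·(5.06) = 8.1963.

8.1963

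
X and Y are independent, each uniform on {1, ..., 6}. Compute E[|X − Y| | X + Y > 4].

32/15

P(X + Y > 4) = 5/6.
Summing |X−Y|·P(x,y) over outcomes with X + Y > 4 gives 16/9.
E[|X − Y| | X + Y > 4] = (16/9) / (5/6) = 32/15.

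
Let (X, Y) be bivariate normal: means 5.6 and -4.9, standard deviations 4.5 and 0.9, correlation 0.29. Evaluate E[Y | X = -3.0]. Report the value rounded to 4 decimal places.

-5.3988

For a bivariate normal, E[Y | X=x] = μ_Y + ρ·(σ_Y/σ_X)·(x − μ_X).
E[Y | X=-3.0] = -4.9 + (0.29)·(0.9/4.5)·(-3.0 − (5.6)) = -4.9 + (0.058)·(-8.6) = -5.3988.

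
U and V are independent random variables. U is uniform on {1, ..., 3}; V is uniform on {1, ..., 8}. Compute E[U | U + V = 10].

5/2

Outcomes with U + V = 10: (2,8), (3,7), each with probability 1/24.
E[U | U + V = 10] = (2 + 3) / 2 = 5/2.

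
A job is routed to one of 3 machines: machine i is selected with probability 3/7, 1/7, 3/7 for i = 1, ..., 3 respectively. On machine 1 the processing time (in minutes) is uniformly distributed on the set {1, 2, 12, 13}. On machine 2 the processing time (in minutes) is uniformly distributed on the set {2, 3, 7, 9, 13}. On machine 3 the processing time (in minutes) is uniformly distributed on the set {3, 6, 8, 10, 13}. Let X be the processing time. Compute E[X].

37/5

E[X | machine 1] = (1+2+12+13)/4 = 7.
E[X | machine 2] = (2+3+7+9+13)/5 = 34/5.
E[X | machine 3] = (3+6+8+10+13)/5 = 8.
E[X] = (3/7)·(7) + (1/7)·(34/5) + (3/7)·(8) = 37/5.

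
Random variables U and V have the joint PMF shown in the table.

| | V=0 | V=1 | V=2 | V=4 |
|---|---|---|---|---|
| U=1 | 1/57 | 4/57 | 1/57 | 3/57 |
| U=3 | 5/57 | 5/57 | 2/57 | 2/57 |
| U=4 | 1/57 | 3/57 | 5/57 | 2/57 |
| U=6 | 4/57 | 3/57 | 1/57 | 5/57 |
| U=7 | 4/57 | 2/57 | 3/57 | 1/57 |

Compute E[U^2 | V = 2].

47/2

P(V = 2) = 4/19.
Σ U^2·P over the event = 1·(1/57) + 9·(2/57) + 16·(5/57) + 36·(1/57) + 49·(3/57) = 94/19.
E[U^2 | V = 2] = (94/19) / (4/19) = 47/2.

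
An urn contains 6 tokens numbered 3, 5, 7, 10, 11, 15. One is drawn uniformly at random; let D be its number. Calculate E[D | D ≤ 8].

P(D ≤ 8) = 1/2.
Σ over the event: 3·1/6 + 5·1/6 + 7·1/6 = 5/2.
E[D | D ≤ 8] = (5/2) / (1/2) = 5.

5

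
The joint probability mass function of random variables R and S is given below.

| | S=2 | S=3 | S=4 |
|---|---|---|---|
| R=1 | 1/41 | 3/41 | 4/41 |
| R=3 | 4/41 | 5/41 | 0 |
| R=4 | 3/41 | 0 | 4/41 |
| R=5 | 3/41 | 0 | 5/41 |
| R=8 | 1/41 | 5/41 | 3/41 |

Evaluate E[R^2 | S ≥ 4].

P(S ≥ 4) = 16/41.
Σ R^2·P over the event = 1·(4/41) + 16·(4/41) + 25·(5/41) + 64·(3/41) = 385/41.
E[R^2 | S ≥ 4] = (385/41) / (16/41) = 385/16.

385/16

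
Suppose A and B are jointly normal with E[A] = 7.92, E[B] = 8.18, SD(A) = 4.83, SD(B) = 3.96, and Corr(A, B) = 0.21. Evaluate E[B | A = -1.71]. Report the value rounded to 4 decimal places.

6.5220

E[B | A=x] = μ_B + ρ(σ_B/σ_A)(x − μ_A) for jointly normal variables.
E[B | A=-1.71] = 8.18 + (0.21)·(3.96/4.83)·(-1.71 − (7.92)) = 8.18 + (0.17217)·(-9.63) = 6.5220.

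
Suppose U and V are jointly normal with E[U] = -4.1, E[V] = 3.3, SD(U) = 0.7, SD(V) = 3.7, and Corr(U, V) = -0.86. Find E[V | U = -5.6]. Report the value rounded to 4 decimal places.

10.1186

For a bivariate normal, E[V | U=x] = μ_V + ρ·(σ_V/σ_U)·(x − μ_U).
E[V | U=-5.6] = 3.3 + (-0.86)·(3.7/0.7)·(-5.6 − (-4.1)) = 3.3 + (-4.5457)·(-1.5) = 10.1186.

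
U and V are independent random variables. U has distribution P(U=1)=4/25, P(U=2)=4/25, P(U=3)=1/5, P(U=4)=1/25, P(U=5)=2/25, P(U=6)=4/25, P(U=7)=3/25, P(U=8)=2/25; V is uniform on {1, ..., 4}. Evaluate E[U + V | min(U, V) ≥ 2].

23/3

P(min(U, V) ≥ 2) = 63/100.
Summing (U+V)·P(x,y) over outcomes with min(U, V) ≥ 2 gives 483/100.
E[U + V | min(U, V) ≥ 2] = (483/100) / (63/100) = 23/3.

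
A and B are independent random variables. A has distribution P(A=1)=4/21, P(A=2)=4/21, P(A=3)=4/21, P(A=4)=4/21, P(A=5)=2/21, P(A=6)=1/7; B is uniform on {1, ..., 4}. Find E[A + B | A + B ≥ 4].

25/4

P(A + B ≥ 4) = 6/7.
Summing (A+B)·P(x,y) over outcomes with A + B ≥ 4 gives 75/14.
E[A + B | A + B ≥ 4] = (75/14) / (6/7) = 25/4.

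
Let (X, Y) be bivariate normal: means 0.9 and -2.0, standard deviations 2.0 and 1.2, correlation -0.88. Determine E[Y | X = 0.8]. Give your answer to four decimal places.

-1.9472

E[Y | X=x] = μ_Y + ρ(σ_Y/σ_X)(x − μ_X) for jointly normal variables.
E[Y | X=0.8] = -2.0 + (-0.88)·(1.2/2.0)·(0.8 − (0.9)) = -2.0 + (-0.528)·(-0.1) = -1.9472.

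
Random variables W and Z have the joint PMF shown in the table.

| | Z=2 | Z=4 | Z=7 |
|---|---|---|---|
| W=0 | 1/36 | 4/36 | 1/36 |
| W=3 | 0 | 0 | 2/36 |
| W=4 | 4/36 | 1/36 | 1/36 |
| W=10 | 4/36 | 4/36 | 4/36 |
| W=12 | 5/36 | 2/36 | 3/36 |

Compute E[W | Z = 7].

86/11

P(Z = 7) = 11/36.
Σ W·P over the event = 0·(1/36) + 3·(2/36) + 4·(1/36) + 10·(4/36) + 12·(3/36) = 43/18.
E[W | Z = 7] = (43/18) / (11/36) = 86/11.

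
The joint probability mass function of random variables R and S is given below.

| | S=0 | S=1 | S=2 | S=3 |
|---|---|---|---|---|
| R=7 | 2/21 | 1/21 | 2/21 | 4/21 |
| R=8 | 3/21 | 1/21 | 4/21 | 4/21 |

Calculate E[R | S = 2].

P(S = 2) = 2/7.
Σ R·P over the event = 7·(2/21) + 8·(4/21) = 46/21.
E[R | S = 2] = (46/21) / (2/7) = 23/3.

23/3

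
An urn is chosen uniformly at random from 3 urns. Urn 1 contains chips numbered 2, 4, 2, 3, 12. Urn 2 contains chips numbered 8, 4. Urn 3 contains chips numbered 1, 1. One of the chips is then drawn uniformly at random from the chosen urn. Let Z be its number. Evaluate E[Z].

E[Z | urn 1] = (2+4+2+3+12)/5 = 23/5.
E[Z | urn 2] = (8+4)/2 = 6.
E[Z | urn 3] = (1+1)/2 = 1.
By the law of total expectation,
E[Z] = (1/3)·(23/5) + (1/3)·(6) + (1/3)·(1) = 58/15.

58/15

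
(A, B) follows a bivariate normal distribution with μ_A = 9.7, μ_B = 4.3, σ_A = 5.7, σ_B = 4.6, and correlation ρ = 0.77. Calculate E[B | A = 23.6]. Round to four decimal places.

12.9375

The regression of B on A has slope ρ·σ_B/σ_A and passes through (μ_A, μ_B).
E[B | A=23.6] = 4.3 + (0.77)·(4.6/5.7)·(23.6 − (9.7)) = 4.3 + (0.6214)·(13.9) = 12.9375.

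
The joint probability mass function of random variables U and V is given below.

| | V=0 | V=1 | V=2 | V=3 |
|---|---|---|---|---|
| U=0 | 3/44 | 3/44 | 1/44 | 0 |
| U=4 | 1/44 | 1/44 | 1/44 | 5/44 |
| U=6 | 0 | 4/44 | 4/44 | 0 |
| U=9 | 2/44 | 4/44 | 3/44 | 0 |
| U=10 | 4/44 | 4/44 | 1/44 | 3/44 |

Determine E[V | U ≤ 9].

P(U ≤ 9) = 8/11.
Summing V·P(U=x,V=y) over the conditioning event gives 45/44.
E[V | U ≤ 9] = (45/44) / (8/11) = 45/32.

45/32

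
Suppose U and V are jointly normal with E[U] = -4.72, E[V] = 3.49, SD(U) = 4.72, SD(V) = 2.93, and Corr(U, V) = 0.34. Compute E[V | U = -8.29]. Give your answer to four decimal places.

The regression of V on U has slope ρ·σ_V/σ_U and passes through (μ_U, μ_V).
E[V | U=-8.29] = 3.49 + (0.34)·(2.93/4.72)·(-8.29 − (-4.72)) = 3.49 + (0.21106)·(-3.57) = 2.7365.

2.7365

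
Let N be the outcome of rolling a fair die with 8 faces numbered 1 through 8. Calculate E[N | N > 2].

11/2

Given N > 2, N is equally likely to be any of {3, 4, 5, 6, 7, 8}.
E[N | N > 2] = (3 + 4 + 5 + 6 + 7 + 8) / 6 = 11/2.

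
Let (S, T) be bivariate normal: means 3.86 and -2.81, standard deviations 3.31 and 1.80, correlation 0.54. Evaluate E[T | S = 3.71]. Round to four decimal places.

The regression of T on S has slope ρ·σ_T/σ_S and passes through (μ_S, μ_T).
E[T | S=3.71] = -2.81 + (0.54)·(1.80/3.31)·(3.71 − (3.86)) = -2.81 + (0.29366)·(-0.15) = -2.8540.

-2.8540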